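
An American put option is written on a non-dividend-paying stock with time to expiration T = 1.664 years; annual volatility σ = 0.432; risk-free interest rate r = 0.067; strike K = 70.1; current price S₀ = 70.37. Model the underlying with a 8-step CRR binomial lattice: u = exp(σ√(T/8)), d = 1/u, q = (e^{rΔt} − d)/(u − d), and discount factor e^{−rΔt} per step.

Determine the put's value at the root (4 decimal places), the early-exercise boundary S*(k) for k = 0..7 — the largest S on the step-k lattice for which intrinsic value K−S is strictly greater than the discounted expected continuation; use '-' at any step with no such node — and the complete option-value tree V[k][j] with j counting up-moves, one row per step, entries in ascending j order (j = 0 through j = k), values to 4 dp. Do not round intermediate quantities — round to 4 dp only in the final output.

params: Δt=0.20800 u=1.21777 d=0.82117 q=0.48629 e^(-rΔt)=0.98616
t_8 payoffs: 55.5500 48.5229 38.1019 22.6478 0.0000 0.0000 0.0000 0.0000 0.0000
t_7: node(7,0) S=17.7185 payoff=52.3815 vs cont=51.4113 → 52.3815 [stop]  node(7,1) S=26.2760 payoff=43.8240 vs cont=42.8539 → 43.8240 [stop]  node(7,2) S=38.9664 payoff=31.1336 vs cont=30.1634 → 31.1336 [stop]  node(7,3) S=57.7859 payoff=12.3141 vs cont=11.4734 → 12.3141 [stop]  node(7,4) S=85.6946 payoff=0.0000 vs cont=0.0000 → 0.0000 [wait]  node(7,5) S=127.0822 payoff=0.0000 vs cont=0.0000 → 0.0000 [wait]  node(7,6) S=188.4586 payoff=0.0000 vs cont=0.0000 → 0.0000 [wait]  node(7,7) S=279.4779 payoff=0.0000 vs cont=0.0000 → 0.0000 [wait]  ⇒ S*(7)=57.7859
t_6: node(6,0) S=21.5771 payoff=48.5229 vs cont=47.5527 → 48.5229 [stop]  node(6,1) S=31.9981 payoff=38.1019 vs cont=37.1317 → 38.1019 [stop]  node(6,2) S=47.4522 payoff=22.6478 vs cont=21.6777 → 22.6478 [stop]  node(6,3) S=70.3700 payoff=0.0000 vs cont=6.2384 → 6.2384 [wait]  node(6,4) S=104.3564 payoff=0.0000 vs cont=0.0000 → 0.0000 [wait]  node(6,5) S=154.7570 payoff=0.0000 vs cont=0.0000 → 0.0000 [wait]  node(6,6) S=229.4995 payoff=0.0000 vs cont=0.0000 → 0.0000 [wait]  ⇒ S*(6)=47.4522
t_5: node(5,0) S=26.2760 payoff=43.8240 vs cont=42.8539 → 43.8240 [stop]  node(5,1) S=38.9664 payoff=31.1336 vs cont=30.1634 → 31.1336 [stop]  node(5,2) S=57.7859 payoff=12.3141 vs cont=14.4651 → 14.4651 [wait]  node(5,3) S=85.6946 payoff=0.0000 vs cont=3.1604 → 3.1604 [wait]  node(5,4) S=127.0822 payoff=0.0000 vs cont=0.0000 → 0.0000 [wait]  node(5,5) S=188.4586 payoff=0.0000 vs cont=0.0000 → 0.0000 [wait]  ⇒ S*(5)=38.9664
t_4: node(4,0) S=31.9981 payoff=38.1019 vs cont=37.1317 → 38.1019 [stop]  node(4,1) S=47.4522 payoff=22.6478 vs cont=22.7092 → 22.7092 [wait]  node(4,2) S=70.3700 payoff=0.0000 vs cont=8.8436 → 8.8436 [wait]  node(4,3) S=104.3564 payoff=0.0000 vs cont=1.6011 → 1.6011 [wait]  node(4,4) S=154.7570 payoff=0.0000 vs cont=0.0000 → 0.0000 [wait]  ⇒ S*(4)=31.9981
t_3: node(3,0) S=38.9664 payoff=31.1336 vs cont=30.1929 → 31.1336 [stop]  node(3,1) S=57.7859 payoff=12.3141 vs cont=15.7456 → 15.7456 [wait]  node(3,2) S=85.6946 payoff=0.0000 vs cont=5.2480 → 5.2480 [wait]  node(3,3) S=127.0822 payoff=0.0000 vs cont=0.8111 → 0.8111 [wait]  ⇒ S*(3)=38.9664
t_2: node(2,0) S=47.4522 payoff=22.6478 vs cont=23.3233 → 23.3233 [wait]  node(2,1) S=70.3700 payoff=0.0000 vs cont=10.4935 → 10.4935 [wait]  node(2,2) S=104.3564 payoff=0.0000 vs cont=3.0476 → 3.0476 [wait]  ⇒ S*(2)=-
t_1: node(1,0) S=57.7859 payoff=12.3141 vs cont=16.8479 → 16.8479 [wait]  node(1,1) S=85.6946 payoff=0.0000 vs cont=6.7775 → 6.7775 [wait]  ⇒ S*(1)=-
t_0: node(0,0) S=70.3700 payoff=0.0000 vs cont=11.7854 → 11.7854 [wait]  ⇒ S*(0)=-

price = 11.7854
boundary = - - - 38.9664 31.9981 38.9664 47.4522 57.7859
tree:
11.7854
16.8479 6.7775
23.3233 10.4935 3.0476
31.1336 15.7456 5.2480 0.8111
38.1019 22.7092 8.8436 1.6011 0.0000
43.8240 31.1336 14.4651 3.1604 0.0000 0.0000
48.5229 38.1019 22.6478 6.2384 0.0000 0.0000 0.0000
52.3815 43.8240 31.1336 12.3141 0.0000 0.0000 0.0000 0.0000
55.5500 48.5229 38.1019 22.6478 0.0000 0.0000 0.0000 0.0000 0.0000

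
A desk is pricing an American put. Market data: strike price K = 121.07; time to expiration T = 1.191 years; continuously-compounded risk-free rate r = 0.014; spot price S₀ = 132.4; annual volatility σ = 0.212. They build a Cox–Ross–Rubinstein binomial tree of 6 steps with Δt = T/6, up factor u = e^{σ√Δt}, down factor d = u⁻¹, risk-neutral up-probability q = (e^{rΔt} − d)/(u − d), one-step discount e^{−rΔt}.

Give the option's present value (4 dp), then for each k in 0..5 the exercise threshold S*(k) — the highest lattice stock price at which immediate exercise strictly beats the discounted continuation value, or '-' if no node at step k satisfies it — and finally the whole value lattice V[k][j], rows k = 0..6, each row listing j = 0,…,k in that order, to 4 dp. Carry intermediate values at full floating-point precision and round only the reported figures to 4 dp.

price = 6.6071
boundary = - - - - 90.7415 99.7302
tree:
6.6071
10.2167 2.9043
15.3173 4.9895 0.7601
22.0896 8.3866 1.4978 0.0000
30.3285 13.6778 2.9515 0.0000 0.0000
38.5069 21.3398 5.8160 0.0000 0.0000 0.0000
45.9483 30.3285 11.4608 0.0000 0.0000 0.0000 0.0000

Δt=0.19850  u=1.09906  d=0.90987  q=0.49111  discount=0.99722
step 6 (expiry): payoffs max(K−S,0) = 45.9483 30.3285 11.4608 0.0000 0.0000 0.0000 0.0000
step 5: (k=5,j=0): S=82.5631, (K−S)⁺=38.5069, hold=38.1710 ⇒ V=38.5069 exercise | (k=5,j=1): S=99.7302, (K−S)⁺=21.3398, hold=21.0038 ⇒ V=21.3398 exercise | (k=5,j=2): S=120.4668, (K−S)⁺=0.6032, hold=5.8160 ⇒ V=5.8160 continue | (k=5,j=3): S=145.5152, (K−S)⁺=0.0000, hold=0.0000 ⇒ V=0.0000 continue | (k=5,j=4): S=175.7719, (K−S)⁺=0.0000, hold=0.0000 ⇒ V=0.0000 continue | (k=5,j=5): S=212.3197, (K−S)⁺=0.0000, hold=0.0000 ⇒ V=0.0000 continue  boundary S*=99.7302
step 4: (k=4,j=0): S=90.7415, (K−S)⁺=30.3285, hold=29.9925 ⇒ V=30.3285 exercise | (k=4,j=1): S=109.6092, (K−S)⁺=11.4608, hold=13.6778 ⇒ V=13.6778 continue | (k=4,j=2): S=132.4000, (K−S)⁺=0.0000, hold=2.9515 ⇒ V=2.9515 continue | (k=4,j=3): S=159.9296, (K−S)⁺=0.0000, hold=0.0000 ⇒ V=0.0000 continue | (k=4,j=4): S=193.1834, (K−S)⁺=0.0000, hold=0.0000 ⇒ V=0.0000 continue  boundary S*=90.7415
step 3: (k=3,j=0): S=99.7302, (K−S)⁺=21.3398, hold=22.0896 ⇒ V=22.0896 continue | (k=3,j=1): S=120.4668, (K−S)⁺=0.6032, hold=8.3866 ⇒ V=8.3866 continue | (k=3,j=2): S=145.5152, (K−S)⁺=0.0000, hold=1.4978 ⇒ V=1.4978 continue | (k=3,j=3): S=175.7719, (K−S)⁺=0.0000, hold=0.0000 ⇒ V=0.0000 continue  boundary S*=-
step 2: (k=2,j=0): S=109.6092, (K−S)⁺=11.4608, hold=15.3173 ⇒ V=15.3173 continue | (k=2,j=1): S=132.4000, (K−S)⁺=0.0000, hold=4.9895 ⇒ V=4.9895 continue | (k=2,j=2): S=159.9296, (K−S)⁺=0.0000, hold=0.7601 ⇒ V=0.7601 continue  boundary S*=-
step 1: (k=1,j=0): S=120.4668, (K−S)⁺=0.6032, hold=10.2167 ⇒ V=10.2167 continue | (k=1,j=1): S=145.5152, (K−S)⁺=0.0000, hold=2.9043 ⇒ V=2.9043 continue  boundary S*=-
step 0: (k=0,j=0): S=132.4000, (K−S)⁺=0.0000, hold=6.6071 ⇒ V=6.6071 continue  boundary S*=-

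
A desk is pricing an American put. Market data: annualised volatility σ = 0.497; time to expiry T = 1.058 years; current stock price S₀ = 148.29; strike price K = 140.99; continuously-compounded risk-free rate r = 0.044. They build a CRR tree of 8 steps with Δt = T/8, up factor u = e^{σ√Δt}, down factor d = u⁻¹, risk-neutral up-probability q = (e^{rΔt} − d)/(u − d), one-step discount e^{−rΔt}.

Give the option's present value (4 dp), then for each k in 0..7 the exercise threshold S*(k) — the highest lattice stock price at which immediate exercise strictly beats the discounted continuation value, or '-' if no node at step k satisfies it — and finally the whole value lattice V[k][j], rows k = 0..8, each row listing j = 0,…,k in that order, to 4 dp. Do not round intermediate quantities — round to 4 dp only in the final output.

params: Δt=0.13225 u=1.19810 d=0.83465 q=0.47099 e^(-rΔt)=0.99420
t_8 payoffs: 106.0634 90.8545 69.0228 37.6846 0.0000 0.0000 0.0000 0.0000 0.0000
t_7: node(7,0) S=41.8457 payoff=99.1443 vs cont=98.3262 → 99.1443 [stop]  node(7,1) S=60.0676 payoff=80.9224 vs cont=80.1044 → 80.9224 [stop]  node(7,2) S=86.2241 payoff=54.7659 vs cont=53.9478 → 54.7659 [stop]  node(7,3) S=123.7706 payoff=17.2194 vs cont=19.8197 → 19.8197 [wait]  node(7,4) S=177.6668 payoff=0.0000 vs cont=0.0000 → 0.0000 [wait]  node(7,5) S=255.0322 payoff=0.0000 vs cont=0.0000 → 0.0000 [wait]  node(7,6) S=366.0865 payoff=0.0000 vs cont=0.0000 → 0.0000 [wait]  node(7,7) S=525.4997 payoff=0.0000 vs cont=0.0000 → 0.0000 [wait]  ⇒ S*(7)=86.2241
t_6: node(6,0) S=50.1355 payoff=90.8545 vs cont=90.0364 → 90.8545 [stop]  node(6,1) S=71.9672 payoff=69.0228 vs cont=68.2048 → 69.0228 [stop]  node(6,2) S=103.3054 payoff=37.6846 vs cont=38.0841 → 38.0841 [wait]  node(6,3) S=148.2900 payoff=0.0000 vs cont=10.4239 → 10.4239 [wait]  node(6,4) S=212.8632 payoff=0.0000 vs cont=0.0000 → 0.0000 [wait]  node(6,5) S=305.5550 payoff=0.0000 vs cont=0.0000 → 0.0000 [wait]  node(6,6) S=438.6096 payoff=0.0000 vs cont=0.0000 → 0.0000 [wait]  ⇒ S*(6)=71.9672
t_5: node(5,0) S=60.0676 payoff=80.9224 vs cont=80.1044 → 80.9224 [stop]  node(5,1) S=86.2241 payoff=54.7659 vs cont=54.1350 → 54.7659 [stop]  node(5,2) S=123.7706 payoff=17.2194 vs cont=24.9109 → 24.9109 [wait]  node(5,3) S=177.6668 payoff=0.0000 vs cont=5.4823 → 5.4823 [wait]  node(5,4) S=255.0322 payoff=0.0000 vs cont=0.0000 → 0.0000 [wait]  node(5,5) S=366.0865 payoff=0.0000 vs cont=0.0000 → 0.0000 [wait]  ⇒ S*(5)=86.2241
t_4: node(4,0) S=71.9672 payoff=69.0228 vs cont=68.2048 → 69.0228 [stop]  node(4,1) S=103.3054 payoff=37.6846 vs cont=40.4682 → 40.4682 [wait]  node(4,2) S=148.2900 payoff=0.0000 vs cont=15.6687 → 15.6687 [wait]  node(4,3) S=212.8632 payoff=0.0000 vs cont=2.8833 → 2.8833 [wait]  node(4,4) S=305.5550 payoff=0.0000 vs cont=0.0000 → 0.0000 [wait]  ⇒ S*(4)=71.9672
t_3: node(3,0) S=86.2241 payoff=54.7659 vs cont=55.2513 → 55.2513 [wait]  node(3,1) S=123.7706 payoff=17.2194 vs cont=28.6207 → 28.6207 [wait]  node(3,2) S=177.6668 payoff=0.0000 vs cont=9.5909 → 9.5909 [wait]  node(3,3) S=255.0322 payoff=0.0000 vs cont=1.5164 → 1.5164 [wait]  ⇒ S*(3)=-
t_2: node(2,0) S=103.3054 payoff=37.6846 vs cont=42.4607 → 42.4607 [wait]  node(2,1) S=148.2900 payoff=0.0000 vs cont=19.5437 → 19.5437 [wait]  node(2,2) S=212.8632 payoff=0.0000 vs cont=5.7543 → 5.7543 [wait]  ⇒ S*(2)=-
t_1: node(1,0) S=123.7706 payoff=17.2194 vs cont=31.4832 → 31.4832 [wait]  node(1,1) S=177.6668 payoff=0.0000 vs cont=12.9733 → 12.9733 [wait]  ⇒ S*(1)=-
t_0: node(0,0) S=148.2900 payoff=0.0000 vs cont=22.6330 → 22.6330 [wait]  ⇒ S*(0)=-

price = 22.6330
boundary = - - - - 71.9672 86.2241 71.9672 86.2241
tree:
22.6330
31.4832 12.9733
42.4607 19.5437 5.7543
55.2513 28.6207 9.5909 1.5164
69.0228 40.4682 15.6687 2.8833 0.0000
80.9224 54.7659 24.9109 5.4823 0.0000 0.0000
90.8545 69.0228 38.0841 10.4239 0.0000 0.0000 0.0000
99.1443 80.9224 54.7659 19.8197 0.0000 0.0000 0.0000 0.0000
106.0634 90.8545 69.0228 37.6846 0.0000 0.0000 0.0000 0.0000 0.0000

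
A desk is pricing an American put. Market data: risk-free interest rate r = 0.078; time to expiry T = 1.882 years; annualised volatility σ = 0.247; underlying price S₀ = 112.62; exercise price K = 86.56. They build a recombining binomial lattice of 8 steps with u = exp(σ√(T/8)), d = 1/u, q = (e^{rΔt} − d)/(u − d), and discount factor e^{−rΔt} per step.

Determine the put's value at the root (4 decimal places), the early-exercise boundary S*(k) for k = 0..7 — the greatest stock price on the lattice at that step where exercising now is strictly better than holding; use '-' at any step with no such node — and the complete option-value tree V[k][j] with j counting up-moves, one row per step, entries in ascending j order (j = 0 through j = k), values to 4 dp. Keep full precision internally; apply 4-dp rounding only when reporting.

price = 1.8419
boundary = - - - - 69.7428 61.8686 69.7428 78.6191
tree:
1.8419
3.3424 0.6625
5.9186 1.3236 0.1379
10.1683 2.6023 0.3102 0.0000
16.8172 5.0103 0.6978 0.0000 0.0000
24.6914 9.3732 1.5695 0.0000 0.0000 0.0000
31.6766 16.8172 3.5303 0.0000 0.0000 0.0000 0.0000
37.8731 24.6914 7.9409 0.0000 0.0000 0.0000 0.0000 0.0000
43.3700 31.6766 16.8172 0.0000 0.0000 0.0000 0.0000 0.0000 0.0000

Δt=0.23525  u=1.12727  d=0.88710  q=0.54719  discount=0.98182
step 8 (expiry): payoffs max(K−S,0) = 43.3700 31.6766 16.8172 0.0000 0.0000 0.0000 0.0000 0.0000 0.0000
step 7: (k=7,j=0): S=48.6869, (K−S)⁺=37.8731, hold=36.2993 ⇒ V=37.8731 exercise | (k=7,j=1): S=61.8686, (K−S)⁺=24.6914, hold=23.1176 ⇒ V=24.6914 exercise | (k=7,j=2): S=78.6191, (K−S)⁺=7.9409, hold=7.4765 ⇒ V=7.9409 exercise | (k=7,j=3): S=99.9048, (K−S)⁺=0.0000, hold=0.0000 ⇒ V=0.0000 continue | (k=7,j=4): S=126.9535, (K−S)⁺=0.0000, hold=0.0000 ⇒ V=0.0000 continue | (k=7,j=5): S=161.3254, (K−S)⁺=0.0000, hold=0.0000 ⇒ V=0.0000 continue | (k=7,j=6): S=205.0033, (K−S)⁺=0.0000, hold=0.0000 ⇒ V=0.0000 continue | (k=7,j=7): S=260.5068, (K−S)⁺=0.0000, hold=0.0000 ⇒ V=0.0000 continue  boundary S*=78.6191
step 6: (k=6,j=0): S=54.8834, (K−S)⁺=31.6766, hold=30.1027 ⇒ V=31.6766 exercise | (k=6,j=1): S=69.7428, (K−S)⁺=16.8172, hold=15.2434 ⇒ V=16.8172 exercise | (k=6,j=2): S=88.6252, (K−S)⁺=0.0000, hold=3.5303 ⇒ V=3.5303 continue | (k=6,j=3): S=112.6200, (K−S)⁺=0.0000, hold=0.0000 ⇒ V=0.0000 continue | (k=6,j=4): S=143.1112, (K−S)⁺=0.0000, hold=0.0000 ⇒ V=0.0000 continue | (k=6,j=5): S=181.8577, (K−S)⁺=0.0000, hold=0.0000 ⇒ V=0.0000 continue | (k=6,j=6): S=231.0947, (K−S)⁺=0.0000, hold=0.0000 ⇒ V=0.0000 continue  boundary S*=69.7428
step 5: (k=5,j=0): S=61.8686, (K−S)⁺=24.6914, hold=23.1176 ⇒ V=24.6914 exercise | (k=5,j=1): S=78.6191, (K−S)⁺=7.9409, hold=9.3732 ⇒ V=9.3732 continue | (k=5,j=2): S=99.9048, (K−S)⁺=0.0000, hold=1.5695 ⇒ V=1.5695 continue | (k=5,j=3): S=126.9535, (K−S)⁺=0.0000, hold=0.0000 ⇒ V=0.0000 continue | (k=5,j=4): S=161.3254, (K−S)⁺=0.0000, hold=0.0000 ⇒ V=0.0000 continue | (k=5,j=5): S=205.0033, (K−S)⁺=0.0000, hold=0.0000 ⇒ V=0.0000 continue  boundary S*=61.8686
step 4: (k=4,j=0): S=69.7428, (K−S)⁺=16.8172, hold=16.0129 ⇒ V=16.8172 exercise | (k=4,j=1): S=88.6252, (K−S)⁺=0.0000, hold=5.0103 ⇒ V=5.0103 continue | (k=4,j=2): S=112.6200, (K−S)⁺=0.0000, hold=0.6978 ⇒ V=0.6978 continue | (k=4,j=3): S=143.1112, (K−S)⁺=0.0000, hold=0.0000 ⇒ V=0.0000 continue | (k=4,j=4): S=181.8577, (K−S)⁺=0.0000, hold=0.0000 ⇒ V=0.0000 continue  boundary S*=69.7428
step 3: (k=3,j=0): S=78.6191, (K−S)⁺=7.9409, hold=10.1683 ⇒ V=10.1683 continue | (k=3,j=1): S=99.9048, (K−S)⁺=0.0000, hold=2.6023 ⇒ V=2.6023 continue | (k=3,j=2): S=126.9535, (K−S)⁺=0.0000, hold=0.3102 ⇒ V=0.3102 continue | (k=3,j=3): S=161.3254, (K−S)⁺=0.0000, hold=0.0000 ⇒ V=0.0000 continue  boundary S*=-
step 2: (k=2,j=0): S=88.6252, (K−S)⁺=0.0000, hold=5.9186 ⇒ V=5.9186 continue | (k=2,j=1): S=112.6200, (K−S)⁺=0.0000, hold=1.3236 ⇒ V=1.3236 continue | (k=2,j=2): S=143.1112, (K−S)⁺=0.0000, hold=0.1379 ⇒ V=0.1379 continue  boundary S*=-
step 1: (k=1,j=0): S=99.9048, (K−S)⁺=0.0000, hold=3.3424 ⇒ V=3.3424 continue | (k=1,j=1): S=126.9535, (K−S)⁺=0.0000, hold=0.6625 ⇒ V=0.6625 continue  boundary S*=-
step 0: (k=0,j=0): S=112.6200, (K−S)⁺=0.0000, hold=1.8419 ⇒ V=1.8419 continue  boundary S*=-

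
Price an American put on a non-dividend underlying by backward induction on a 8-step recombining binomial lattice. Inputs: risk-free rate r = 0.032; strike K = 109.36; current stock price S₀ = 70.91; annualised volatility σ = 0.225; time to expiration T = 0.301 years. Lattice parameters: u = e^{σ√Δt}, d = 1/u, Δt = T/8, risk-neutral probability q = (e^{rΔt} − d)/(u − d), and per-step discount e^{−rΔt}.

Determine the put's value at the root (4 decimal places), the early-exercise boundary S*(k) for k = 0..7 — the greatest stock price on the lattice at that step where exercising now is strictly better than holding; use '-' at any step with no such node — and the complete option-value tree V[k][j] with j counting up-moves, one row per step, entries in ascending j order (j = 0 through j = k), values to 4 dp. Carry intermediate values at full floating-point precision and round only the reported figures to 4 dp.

Δt=0.03762, u=1.04461, d=0.95730, q=0.50289, disc=e^(-rΔt)=0.99880
k=8 terminal: V=max(K-S,0) → 59.3480 54.7864 49.8088 44.3771 38.4500 31.9823 24.9247 17.2233 8.8195
k=7: j=0 S=52.2430 intr=57.1170 cont=56.9854 V=57.1170[EX]; j=1 S=57.0081 intr=52.3519 cont=52.2203 V=52.3519[EX]; j=2 S=62.2078 intr=47.1522 cont=47.0206 V=47.1522[EX]; j=3 S=67.8818 intr=41.4782 cont=41.3466 V=41.4782[EX]; j=4 S=74.0733 intr=35.2867 cont=35.1551 V=35.2867[EX]; j=5 S=80.8295 intr=28.5305 cont=28.3989 V=28.5305[EX]; j=6 S=88.2020 intr=21.1580 cont=21.0264 V=21.1580[EX]; j=7 S=96.2469 intr=13.1131 cont=12.9815 V=13.1131[EX]  S*(7)=96.2469
k=6: j=0 S=54.5736 intr=54.7864 cont=54.6548 V=54.7864[EX]; j=1 S=59.5512 intr=49.8088 cont=49.6772 V=49.8088[EX]; j=2 S=64.9829 intr=44.3771 cont=44.2455 V=44.3771[EX]; j=3 S=70.9100 intr=38.4500 cont=38.3184 V=38.4500[EX]; j=4 S=77.3777 intr=31.9823 cont=31.8507 V=31.9823[EX]; j=5 S=84.4353 intr=24.9247 cont=24.7931 V=24.9247[EX]; j=6 S=92.1367 intr=17.2233 cont=17.0917 V=17.2233[EX]  S*(6)=92.1367
k=5: j=0 S=57.0081 intr=52.3519 cont=52.2203 V=52.3519[EX]; j=1 S=62.2078 intr=47.1522 cont=47.0206 V=47.1522[EX]; j=2 S=67.8818 intr=41.4782 cont=41.3466 V=41.4782[EX]; j=3 S=74.0733 intr=35.2867 cont=35.1551 V=35.2867[EX]; j=4 S=80.8295 intr=28.5305 cont=28.3989 V=28.5305[EX]; j=5 S=88.2020 intr=21.1580 cont=21.0264 V=21.1580[EX]  S*(5)=88.2020
k=4: j=0 S=59.5512 intr=49.8088 cont=49.6772 V=49.8088[EX]; j=1 S=64.9829 intr=44.3771 cont=44.2455 V=44.3771[EX]; j=2 S=70.9100 intr=38.4500 cont=38.3184 V=38.4500[EX]; j=3 S=77.3777 intr=31.9823 cont=31.8507 V=31.9823[EX]; j=4 S=84.4353 intr=24.9247 cont=24.7931 V=24.9247[EX]  S*(4)=84.4353
k=3: j=0 S=62.2078 intr=47.1522 cont=47.0206 V=47.1522[EX]; j=1 S=67.8818 intr=41.4782 cont=41.3466 V=41.4782[EX]; j=2 S=74.0733 intr=35.2867 cont=35.1551 V=35.2867[EX]; j=3 S=80.8295 intr=28.5305 cont=28.3989 V=28.5305[EX]  S*(3)=80.8295
k=2: j=0 S=64.9829 intr=44.3771 cont=44.2455 V=44.3771[EX]; j=1 S=70.9100 intr=38.4500 cont=38.3184 V=38.4500[EX]; j=2 S=77.3777 intr=31.9823 cont=31.8507 V=31.9823[EX]  S*(2)=77.3777
k=1: j=0 S=67.8818 intr=41.4782 cont=41.3466 V=41.4782[EX]; j=1 S=74.0733 intr=35.2867 cont=35.1551 V=35.2867[EX]  S*(1)=74.0733
k=0: j=0 S=70.9100 intr=38.4500 cont=38.3184 V=38.4500[EX]  S*(0)=70.9100

price = 38.4500
boundary = 70.9100 74.0733 77.3777 80.8295 84.4353 88.2020 92.1367 96.2469
tree:
38.4500
41.4782 35.2867
44.3771 38.4500 31.9823
47.1522 41.4782 35.2867 28.5305
49.8088 44.3771 38.4500 31.9823 24.9247
52.3519 47.1522 41.4782 35.2867 28.5305 21.1580
54.7864 49.8088 44.3771 38.4500 31.9823 24.9247 17.2233
57.1170 52.3519 47.1522 41.4782 35.2867 28.5305 21.1580 13.1131
59.3480 54.7864 49.8088 44.3771 38.4500 31.9823 24.9247 17.2233 8.8195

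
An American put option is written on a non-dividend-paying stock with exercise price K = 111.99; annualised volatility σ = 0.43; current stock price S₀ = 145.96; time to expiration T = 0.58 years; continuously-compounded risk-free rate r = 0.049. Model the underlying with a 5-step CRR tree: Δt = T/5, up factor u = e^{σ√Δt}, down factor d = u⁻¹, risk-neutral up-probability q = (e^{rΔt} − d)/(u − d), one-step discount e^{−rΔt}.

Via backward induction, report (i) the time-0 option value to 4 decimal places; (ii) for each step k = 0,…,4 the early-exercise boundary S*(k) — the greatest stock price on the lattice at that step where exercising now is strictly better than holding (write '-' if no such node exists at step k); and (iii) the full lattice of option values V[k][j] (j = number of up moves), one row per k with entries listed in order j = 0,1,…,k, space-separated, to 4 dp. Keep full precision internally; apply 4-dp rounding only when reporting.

Δt=0.11600  u=1.15772  d=0.86377  q=0.48284  discount=0.99433
step 5 (expiry): payoffs max(K−S,0) = 41.8096 17.9261 0.0000 0.0000 0.0000 0.0000
step 4: (k=4,j=0): S=81.2493, (K−S)⁺=30.7407, hold=30.1060 ⇒ V=30.7407 exercise | (k=4,j=1): S=108.8997, (K−S)⁺=3.0903, hold=9.2180 ⇒ V=9.2180 continue | (k=4,j=2): S=145.9600, (K−S)⁺=0.0000, hold=0.0000 ⇒ V=0.0000 continue | (k=4,j=3): S=195.6325, (K−S)⁺=0.0000, hold=0.0000 ⇒ V=0.0000 continue | (k=4,j=4): S=262.2094, (K−S)⁺=0.0000, hold=0.0000 ⇒ V=0.0000 continue  boundary S*=81.2493
step 3: (k=3,j=0): S=94.0639, (K−S)⁺=17.9261, hold=20.2333 ⇒ V=20.2333 continue | (k=3,j=1): S=126.0754, (K−S)⁺=0.0000, hold=4.7402 ⇒ V=4.7402 continue | (k=3,j=2): S=168.9808, (K−S)⁺=0.0000, hold=0.0000 ⇒ V=0.0000 continue | (k=3,j=3): S=226.4877, (K−S)⁺=0.0000, hold=0.0000 ⇒ V=0.0000 continue  boundary S*=-
step 2: (k=2,j=0): S=108.8997, (K−S)⁺=3.0903, hold=12.6803 ⇒ V=12.6803 continue | (k=2,j=1): S=145.9600, (K−S)⁺=0.0000, hold=2.4375 ⇒ V=2.4375 continue | (k=2,j=2): S=195.6325, (K−S)⁺=0.0000, hold=0.0000 ⇒ V=0.0000 continue  boundary S*=-
step 1: (k=1,j=0): S=126.0754, (K−S)⁺=0.0000, hold=7.6908 ⇒ V=7.6908 continue | (k=1,j=1): S=168.9808, (K−S)⁺=0.0000, hold=1.2534 ⇒ V=1.2534 continue  boundary S*=-
step 0: (k=0,j=0): S=145.9600, (K−S)⁺=0.0000, hold=4.5566 ⇒ V=4.5566 continue  boundary S*=-

price = 4.5566
boundary = - - - - 81.2493
tree:
4.5566
7.6908 1.2534
12.6803 2.4375 0.0000
20.2333 4.7402 0.0000 0.0000
30.7407 9.2180 0.0000 0.0000 0.0000
41.8096 17.9261 0.0000 0.0000 0.0000 0.0000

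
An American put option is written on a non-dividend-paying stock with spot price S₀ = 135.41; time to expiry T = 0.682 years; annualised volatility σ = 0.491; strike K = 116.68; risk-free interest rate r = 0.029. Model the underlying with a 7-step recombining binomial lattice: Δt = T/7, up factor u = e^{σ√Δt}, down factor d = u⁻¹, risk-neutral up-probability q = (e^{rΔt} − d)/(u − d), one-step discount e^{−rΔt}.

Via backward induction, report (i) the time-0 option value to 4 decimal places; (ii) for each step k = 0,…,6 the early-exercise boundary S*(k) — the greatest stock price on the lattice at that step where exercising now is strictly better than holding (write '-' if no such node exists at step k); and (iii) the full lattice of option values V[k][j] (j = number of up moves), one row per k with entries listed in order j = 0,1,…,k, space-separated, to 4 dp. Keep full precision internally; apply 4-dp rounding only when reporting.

params: Δt=0.09743 u=1.16563 d=0.85791 q=0.47096 e^(-rΔt)=0.99718
t_7 payoffs: 70.3635 53.7505 31.1787 0.5107 0.0000 0.0000 0.0000 0.0000
t_6: node(6,0) S=53.9877 payoff=62.6923 vs cont=62.3631 → 62.6923 [stop]  node(6,1) S=73.3522 payoff=43.3278 vs cont=42.9986 → 43.3278 [stop]  node(6,2) S=99.6626 payoff=17.0174 vs cont=16.6882 → 17.0174 [stop]  node(6,3) S=135.4100 payoff=0.0000 vs cont=0.2694 → 0.2694 [wait]  node(6,4) S=183.9795 payoff=0.0000 vs cont=0.0000 → 0.0000 [wait]  node(6,5) S=249.9701 payoff=0.0000 vs cont=0.0000 → 0.0000 [wait]  node(6,6) S=339.6305 payoff=0.0000 vs cont=0.0000 → 0.0000 [wait]  ⇒ S*(6)=99.6626
t_5: node(5,0) S=62.9295 payoff=53.7505 vs cont=53.4213 → 53.7505 [stop]  node(5,1) S=85.5013 payoff=31.1787 vs cont=30.8495 → 31.1787 [stop]  node(5,2) S=116.1693 payoff=0.5107 vs cont=9.1041 → 9.1041 [wait]  node(5,3) S=157.8375 payoff=0.0000 vs cont=0.1421 → 0.1421 [wait]  node(5,4) S=214.4513 payoff=0.0000 vs cont=0.0000 → 0.0000 [wait]  node(5,5) S=291.3717 payoff=0.0000 vs cont=0.0000 → 0.0000 [wait]  ⇒ S*(5)=85.5013
t_4: node(4,0) S=73.3522 payoff=43.3278 vs cont=42.9986 → 43.3278 [stop]  node(4,1) S=99.6626 payoff=17.0174 vs cont=20.7239 → 20.7239 [wait]  node(4,2) S=135.4100 payoff=0.0000 vs cont=4.8696 → 4.8696 [wait]  node(4,3) S=183.9795 payoff=0.0000 vs cont=0.0750 → 0.0750 [wait]  node(4,4) S=249.9701 payoff=0.0000 vs cont=0.0000 → 0.0000 [wait]  ⇒ S*(4)=73.3522
t_3: node(3,0) S=85.5013 payoff=31.1787 vs cont=32.5902 → 32.5902 [wait]  node(3,1) S=116.1693 payoff=0.5107 vs cont=13.2199 → 13.2199 [wait]  node(3,2) S=157.8375 payoff=0.0000 vs cont=2.6042 → 2.6042 [wait]  node(3,3) S=214.4513 payoff=0.0000 vs cont=0.0396 → 0.0396 [wait]  ⇒ S*(3)=-
t_2: node(2,0) S=99.6626 payoff=17.0174 vs cont=23.4014 → 23.4014 [wait]  node(2,1) S=135.4100 payoff=0.0000 vs cont=8.1972 → 8.1972 [wait]  node(2,2) S=183.9795 payoff=0.0000 vs cont=1.3924 → 1.3924 [wait]  ⇒ S*(2)=-
t_1: node(1,0) S=116.1693 payoff=0.5107 vs cont=16.1951 → 16.1951 [wait]  node(1,1) S=157.8375 payoff=0.0000 vs cont=4.9784 → 4.9784 [wait]  ⇒ S*(1)=-
t_0: node(0,0) S=135.4100 payoff=0.0000 vs cont=10.8817 → 10.8817 [wait]  ⇒ S*(0)=-

price = 10.8817
boundary = - - - - 73.3522 85.5013 99.6626
tree:
10.8817
16.1951 4.9784
23.4014 8.1972 1.3924
32.5902 13.2199 2.6042 0.0396
43.3278 20.7239 4.8696 0.0750 0.0000
53.7505 31.1787 9.1041 0.1421 0.0000 0.0000
62.6923 43.3278 17.0174 0.2694 0.0000 0.0000 0.0000
70.3635 53.7505 31.1787 0.5107 0.0000 0.0000 0.0000 0.0000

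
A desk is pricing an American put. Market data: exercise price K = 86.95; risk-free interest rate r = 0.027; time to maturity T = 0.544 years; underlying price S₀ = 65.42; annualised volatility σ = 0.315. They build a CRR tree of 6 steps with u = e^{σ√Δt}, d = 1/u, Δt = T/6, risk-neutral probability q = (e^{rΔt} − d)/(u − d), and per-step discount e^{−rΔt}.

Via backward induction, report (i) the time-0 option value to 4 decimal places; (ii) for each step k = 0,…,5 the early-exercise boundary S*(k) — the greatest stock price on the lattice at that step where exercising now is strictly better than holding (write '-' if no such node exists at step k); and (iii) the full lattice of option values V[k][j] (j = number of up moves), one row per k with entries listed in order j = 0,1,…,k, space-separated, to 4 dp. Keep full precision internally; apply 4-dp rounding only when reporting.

Δt=0.09067, u=1.09949, d=0.90951, q=0.48921, disc=e^(-rΔt)=0.99755
k=6 terminal: V=max(K-S,0) → 49.9199 42.1848 32.8340 21.5300 7.8647 0.0000 0.0000
k=5: j=0 S=40.7144 intr=46.2356 cont=46.0230 V=46.2356[EX]; j=1 S=49.2190 intr=37.7310 cont=37.5184 V=37.7310[EX]; j=2 S=59.5001 intr=27.4499 cont=27.2373 V=27.4499[EX]; j=3 S=71.9288 intr=15.0212 cont=14.8086 V=15.0212[EX]; j=4 S=86.9537 intr=0.0000 cont=4.0074 V=4.0074[hold]; j=5 S=105.1171 intr=0.0000 cont=0.0000 V=0.0000[hold]  S*(5)=71.9288
k=4: j=0 S=44.7652 intr=42.1848 cont=41.9722 V=42.1848[EX]; j=1 S=54.1160 intr=32.8340 cont=32.6214 V=32.8340[EX]; j=2 S=65.4200 intr=21.5300 cont=21.3174 V=21.5300[EX]; j=3 S=79.0853 intr=7.8647 cont=9.6096 V=9.6096[hold]; j=4 S=95.6050 intr=0.0000 cont=2.0420 V=2.0420[hold]  S*(4)=65.4200
k=3: j=0 S=49.2190 intr=37.7310 cont=37.5184 V=37.7310[EX]; j=1 S=59.5001 intr=27.4499 cont=27.2373 V=27.4499[EX]; j=2 S=71.9288 intr=15.0212 cont=15.6601 V=15.6601[hold]; j=3 S=86.9537 intr=0.0000 cont=5.8930 V=5.8930[hold]  S*(3)=59.5001
k=2: j=0 S=54.1160 intr=32.8340 cont=32.6214 V=32.8340[EX]; j=1 S=65.4200 intr=21.5300 cont=21.6292 V=21.6292[hold]; j=2 S=79.0853 intr=7.8647 cont=10.8554 V=10.8554[hold]  S*(2)=54.1160
k=1: j=0 S=59.5001 intr=27.4499 cont=27.2857 V=27.4499[EX]; j=1 S=71.9288 intr=15.0212 cont=16.3186 V=16.3186[hold]  S*(1)=59.5001
k=0: j=0 S=65.4200 intr=21.5300 cont=21.9506 V=21.9506[hold]  S*(0)=-

price = 21.9506
boundary = - 59.5001 54.1160 59.5001 65.4200 71.9288
tree:
21.9506
27.4499 16.3186
32.8340 21.6292 10.8554
37.7310 27.4499 15.6601 5.8930
42.1848 32.8340 21.5300 9.6096 2.0420
46.2356 37.7310 27.4499 15.0212 4.0074 0.0000
49.9199 42.1848 32.8340 21.5300 7.8647 0.0000 0.0000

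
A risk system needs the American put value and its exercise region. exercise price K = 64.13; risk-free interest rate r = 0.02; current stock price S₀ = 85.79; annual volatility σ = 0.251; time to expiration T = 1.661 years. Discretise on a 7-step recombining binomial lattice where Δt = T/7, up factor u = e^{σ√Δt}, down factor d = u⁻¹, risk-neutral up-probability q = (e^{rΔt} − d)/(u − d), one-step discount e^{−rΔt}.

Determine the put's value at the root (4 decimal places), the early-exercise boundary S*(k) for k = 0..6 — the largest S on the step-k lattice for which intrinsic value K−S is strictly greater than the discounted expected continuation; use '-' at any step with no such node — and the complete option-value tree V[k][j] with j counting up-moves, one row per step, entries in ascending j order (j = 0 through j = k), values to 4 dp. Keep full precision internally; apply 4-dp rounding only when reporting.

price = 2.1203
boundary = - - - - - 46.5519 52.6062
tree:
2.1203
3.4214 0.7806
5.4039 1.3819 0.1595
8.3114 2.4167 0.3135 0.0000
12.3583 4.1612 0.6164 0.0000 0.0000
17.5781 7.0211 1.2116 0.0000 0.0000 0.0000
22.9357 11.5238 2.3818 0.0000 0.0000 0.0000 0.0000
27.6767 17.5781 4.6820 0.0000 0.0000 0.0000 0.0000 0.0000

params: Δt=0.23729 u=1.13006 d=0.88491 q=0.48888 e^(-rΔt)=0.99527
t_7 payoffs: 27.6767 17.5781 4.6820 0.0000 0.0000 0.0000 0.0000 0.0000
t_6: node(6,0) S=41.1943 payoff=22.9357 vs cont=22.6321 → 22.9357 [stop]  node(6,1) S=52.6062 payoff=11.5238 vs cont=11.2202 → 11.5238 [stop]  node(6,2) S=67.1795 payoff=0.0000 vs cont=2.3818 → 2.3818 [wait]  node(6,3) S=85.7900 payoff=0.0000 vs cont=0.0000 → 0.0000 [wait]  node(6,4) S=109.5561 payoff=0.0000 vs cont=0.0000 → 0.0000 [wait]  node(6,5) S=139.9060 payoff=0.0000 vs cont=0.0000 → 0.0000 [wait]  node(6,6) S=178.6636 payoff=0.0000 vs cont=0.0000 → 0.0000 [wait]  ⇒ S*(6)=52.6062
t_5: node(5,0) S=46.5519 payoff=17.5781 vs cont=17.2745 → 17.5781 [stop]  node(5,1) S=59.4480 payoff=4.6820 vs cont=7.0211 → 7.0211 [wait]  node(5,2) S=75.9166 payoff=0.0000 vs cont=1.2116 → 1.2116 [wait]  node(5,3) S=96.9475 payoff=0.0000 vs cont=0.0000 → 0.0000 [wait]  node(5,4) S=123.8045 payoff=0.0000 vs cont=0.0000 → 0.0000 [wait]  node(5,5) S=158.1016 payoff=0.0000 vs cont=0.0000 → 0.0000 [wait]  ⇒ S*(5)=46.5519
t_4: node(4,0) S=52.6062 payoff=11.5238 vs cont=12.3583 → 12.3583 [wait]  node(4,1) S=67.1795 payoff=0.0000 vs cont=4.1612 → 4.1612 [wait]  node(4,2) S=85.7900 payoff=0.0000 vs cont=0.6164 → 0.6164 [wait]  node(4,3) S=109.5561 payoff=0.0000 vs cont=0.0000 → 0.0000 [wait]  node(4,4) S=139.9060 payoff=0.0000 vs cont=0.0000 → 0.0000 [wait]  ⇒ S*(4)=-
t_3: node(3,0) S=59.4480 payoff=4.6820 vs cont=8.3114 → 8.3114 [wait]  node(3,1) S=75.9166 payoff=0.0000 vs cont=2.4167 → 2.4167 [wait]  node(3,2) S=96.9475 payoff=0.0000 vs cont=0.3135 → 0.3135 [wait]  node(3,3) S=123.8045 payoff=0.0000 vs cont=0.0000 → 0.0000 [wait]  ⇒ S*(3)=-
t_2: node(2,0) S=67.1795 payoff=0.0000 vs cont=5.4039 → 5.4039 [wait]  node(2,1) S=85.7900 payoff=0.0000 vs cont=1.3819 → 1.3819 [wait]  node(2,2) S=109.5561 payoff=0.0000 vs cont=0.1595 → 0.1595 [wait]  ⇒ S*(2)=-
t_1: node(1,0) S=75.9166 payoff=0.0000 vs cont=3.4214 → 3.4214 [wait]  node(1,1) S=96.9475 payoff=0.0000 vs cont=0.7806 → 0.7806 [wait]  ⇒ S*(1)=-
t_0: node(0,0) S=85.7900 payoff=0.0000 vs cont=2.1203 → 2.1203 [wait]  ⇒ S*(0)=-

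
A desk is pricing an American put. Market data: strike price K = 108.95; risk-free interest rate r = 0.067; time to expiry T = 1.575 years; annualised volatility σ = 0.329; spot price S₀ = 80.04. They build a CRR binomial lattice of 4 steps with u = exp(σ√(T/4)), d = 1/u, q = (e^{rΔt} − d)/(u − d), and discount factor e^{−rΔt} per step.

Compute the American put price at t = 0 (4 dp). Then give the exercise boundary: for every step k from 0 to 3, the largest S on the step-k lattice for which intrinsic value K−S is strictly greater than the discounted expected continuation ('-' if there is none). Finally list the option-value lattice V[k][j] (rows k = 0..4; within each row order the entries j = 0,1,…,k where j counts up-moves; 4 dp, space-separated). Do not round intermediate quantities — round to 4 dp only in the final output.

price = 29.2755
boundary = - 65.1102 80.0400 65.1102
tree:
29.2755
43.8398 16.9674
55.9848 28.9100 6.5080
65.8644 43.8398 13.7166 0.0000
73.9011 55.9848 28.9100 0.0000 0.0000

params: Δt=0.39375 u=1.22930 d=0.81347 q=0.51286 e^(-rΔt)=0.97396
t_4 payoffs: 73.9011 55.9848 28.9100 0.0000 0.0000
t_3: node(3,0) S=43.0856 payoff=65.8644 vs cont=63.0277 → 65.8644 [stop]  node(3,1) S=65.1102 payoff=43.8398 vs cont=41.0032 → 43.8398 [stop]  node(3,2) S=98.3933 payoff=10.5567 vs cont=13.7166 → 13.7166 [wait]  node(3,3) S=148.6901 payoff=0.0000 vs cont=0.0000 → 0.0000 [wait]  ⇒ S*(3)=65.1102
t_2: node(2,0) S=52.9652 payoff=55.9848 vs cont=53.1482 → 55.9848 [stop]  node(2,1) S=80.0400 payoff=28.9100 vs cont=27.6517 → 28.9100 [stop]  node(2,2) S=120.9550 payoff=0.0000 vs cont=6.5080 → 6.5080 [wait]  ⇒ S*(2)=80.0400
t_1: node(1,0) S=65.1102 payoff=43.8398 vs cont=41.0032 → 43.8398 [stop]  node(1,1) S=98.3933 payoff=10.5567 vs cont=16.9674 → 16.9674 [wait]  ⇒ S*(1)=65.1102
t_0: node(0,0) S=80.0400 payoff=28.9100 vs cont=29.2755 → 29.2755 [wait]  ⇒ S*(0)=-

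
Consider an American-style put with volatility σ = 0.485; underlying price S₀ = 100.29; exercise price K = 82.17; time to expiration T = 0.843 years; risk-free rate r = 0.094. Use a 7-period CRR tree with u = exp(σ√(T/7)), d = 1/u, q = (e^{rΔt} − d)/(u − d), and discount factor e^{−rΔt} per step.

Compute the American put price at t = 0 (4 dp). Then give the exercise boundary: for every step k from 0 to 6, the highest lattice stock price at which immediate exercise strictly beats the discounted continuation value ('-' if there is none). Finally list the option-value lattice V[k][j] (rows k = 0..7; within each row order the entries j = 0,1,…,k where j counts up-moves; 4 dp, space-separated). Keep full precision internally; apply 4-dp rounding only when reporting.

Δt=0.12043, u=1.18330, d=0.84509, q=0.49168, disc=e^(-rΔt)=0.98874
k=7 terminal: V=max(K-S,0) → 51.2963 38.9405 21.6399 0.0000 0.0000 0.0000 0.0000 0.0000
k=6: j=0 S=36.5329 intr=45.6371 cont=44.7121 V=45.6371[EX]; j=1 S=51.1535 intr=31.0165 cont=30.0915 V=31.0165[EX]; j=2 S=71.6253 intr=10.5447 cont=10.8761 V=10.8761[hold]; j=3 S=100.2900 intr=0.0000 cont=0.0000 V=0.0000[hold]; j=4 S=140.4264 intr=0.0000 cont=0.0000 V=0.0000[hold]; j=5 S=196.6255 intr=0.0000 cont=0.0000 V=0.0000[hold]; j=6 S=275.3156 intr=0.0000 cont=0.0000 V=0.0000[hold]  S*(6)=51.1535
k=5: j=0 S=43.2295 intr=38.9405 cont=38.0156 V=38.9405[EX]; j=1 S=60.5301 intr=21.6399 cont=20.8761 V=21.6399[EX]; j=2 S=84.7544 intr=0.0000 cont=5.4663 V=5.4663[hold]; j=3 S=118.6733 intr=0.0000 cont=0.0000 V=0.0000[hold]; j=4 S=166.1668 intr=0.0000 cont=0.0000 V=0.0000[hold]; j=5 S=232.6673 intr=0.0000 cont=0.0000 V=0.0000[hold]  S*(5)=60.5301
k=4: j=0 S=51.1535 intr=31.0165 cont=30.0915 V=31.0165[EX]; j=1 S=71.6253 intr=10.5447 cont=13.5336 V=13.5336[hold]; j=2 S=100.2900 intr=0.0000 cont=2.7473 V=2.7473[hold]; j=3 S=140.4264 intr=0.0000 cont=0.0000 V=0.0000[hold]; j=4 S=196.6255 intr=0.0000 cont=0.0000 V=0.0000[hold]  S*(4)=51.1535
k=3: j=0 S=60.5301 intr=21.6399 cont=22.1680 V=22.1680[hold]; j=1 S=84.7544 intr=0.0000 cont=8.1375 V=8.1375[hold]; j=2 S=118.6733 intr=0.0000 cont=1.3808 V=1.3808[hold]; j=3 S=166.1668 intr=0.0000 cont=0.0000 V=0.0000[hold]  S*(3)=-
k=2: j=0 S=71.6253 intr=10.5447 cont=15.0976 V=15.0976[hold]; j=1 S=100.2900 intr=0.0000 cont=4.7611 V=4.7611[hold]; j=2 S=140.4264 intr=0.0000 cont=0.6940 V=0.6940[hold]  S*(2)=-
k=1: j=0 S=84.7544 intr=0.0000 cont=9.9026 V=9.9026[hold]; j=1 S=118.6733 intr=0.0000 cont=2.7303 V=2.7303[hold]  S*(1)=-
k=0: j=0 S=100.2900 intr=0.0000 cont=6.3043 V=6.3043[hold]  S*(0)=-

price = 6.3043
boundary = - - - - 51.1535 60.5301 51.1535
tree:
6.3043
9.9026 2.7303
15.0976 4.7611 0.6940
22.1680 8.1375 1.3808 0.0000
31.0165 13.5336 2.7473 0.0000 0.0000
38.9405 21.6399 5.4663 0.0000 0.0000 0.0000
45.6371 31.0165 10.8761 0.0000 0.0000 0.0000 0.0000
51.2963 38.9405 21.6399 0.0000 0.0000 0.0000 0.0000 0.0000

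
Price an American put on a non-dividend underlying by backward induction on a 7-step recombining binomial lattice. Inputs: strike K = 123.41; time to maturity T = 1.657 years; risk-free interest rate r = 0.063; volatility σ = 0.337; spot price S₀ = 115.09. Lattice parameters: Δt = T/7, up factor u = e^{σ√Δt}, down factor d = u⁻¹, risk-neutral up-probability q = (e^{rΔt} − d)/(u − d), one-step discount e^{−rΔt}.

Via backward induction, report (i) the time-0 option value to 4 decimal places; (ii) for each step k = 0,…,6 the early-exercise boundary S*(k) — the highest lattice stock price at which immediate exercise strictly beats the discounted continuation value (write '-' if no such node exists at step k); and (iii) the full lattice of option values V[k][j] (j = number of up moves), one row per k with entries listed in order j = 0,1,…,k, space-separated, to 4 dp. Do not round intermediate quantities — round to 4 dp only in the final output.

params: Δt=0.23671 u=1.17817 d=0.84877 q=0.50471 e^(-rΔt)=0.98520
t_7 payoffs: 86.8855 72.7110 53.0356 25.7245 0.0000 0.0000 0.0000 0.0000
t_6: node(6,0) S=43.0320 payoff=80.3780 vs cont=78.5512 → 80.3780 [stop]  node(6,1) S=59.7320 payoff=63.6780 vs cont=61.8512 → 63.6780 [stop]  node(6,2) S=82.9129 payoff=40.4971 vs cont=38.6703 → 40.4971 [stop]  node(6,3) S=115.0900 payoff=8.3200 vs cont=12.5524 → 12.5524 [wait]  node(6,4) S=159.7544 payoff=0.0000 vs cont=0.0000 → 0.0000 [wait]  node(6,5) S=221.7523 payoff=0.0000 vs cont=0.0000 → 0.0000 [wait]  node(6,6) S=307.8104 payoff=0.0000 vs cont=0.0000 → 0.0000 [wait]  ⇒ S*(6)=82.9129
t_5: node(5,0) S=50.6990 payoff=72.7110 vs cont=70.8842 → 72.7110 [stop]  node(5,1) S=70.3744 payoff=53.0356 vs cont=51.2088 → 53.0356 [stop]  node(5,2) S=97.6855 payoff=25.7245 vs cont=26.0023 → 26.0023 [wait]  node(5,3) S=135.5955 payoff=0.0000 vs cont=6.1250 → 6.1250 [wait]  node(5,4) S=188.2177 payoff=0.0000 vs cont=0.0000 → 0.0000 [wait]  node(5,5) S=261.2617 payoff=0.0000 vs cont=0.0000 → 0.0000 [wait]  ⇒ S*(5)=70.3744
t_4: node(4,0) S=59.7320 payoff=63.6780 vs cont=61.8512 → 63.6780 [stop]  node(4,1) S=82.9129 payoff=40.4971 vs cont=38.8084 → 40.4971 [stop]  node(4,2) S=115.0900 payoff=8.3200 vs cont=15.7335 → 15.7335 [wait]  node(4,3) S=159.7544 payoff=0.0000 vs cont=2.9887 → 2.9887 [wait]  node(4,4) S=221.7523 payoff=0.0000 vs cont=0.0000 → 0.0000 [wait]  ⇒ S*(4)=82.9129
t_3: node(3,0) S=70.3744 payoff=53.0356 vs cont=51.2088 → 53.0356 [stop]  node(3,1) S=97.6855 payoff=25.7245 vs cont=27.5841 → 27.5841 [wait]  node(3,2) S=135.5955 payoff=0.0000 vs cont=9.1634 → 9.1634 [wait]  node(3,3) S=188.2177 payoff=0.0000 vs cont=1.4584 → 1.4584 [wait]  ⇒ S*(3)=70.3744
t_2: node(2,0) S=82.9129 payoff=40.4971 vs cont=39.5950 → 40.4971 [stop]  node(2,1) S=115.0900 payoff=8.3200 vs cont=18.0162 → 18.0162 [wait]  node(2,2) S=159.7544 payoff=0.0000 vs cont=5.1965 → 5.1965 [wait]  ⇒ S*(2)=82.9129
t_1: node(1,0) S=97.6855 payoff=25.7245 vs cont=28.7191 → 28.7191 [wait]  node(1,1) S=135.5955 payoff=0.0000 vs cont=11.3750 → 11.3750 [wait]  ⇒ S*(1)=-
t_0: node(0,0) S=115.0900 payoff=8.3200 vs cont=19.6698 → 19.6698 [wait]  ⇒ S*(0)=-

price = 19.6698
boundary = - - 82.9129 70.3744 82.9129 70.3744 82.9129
tree:
19.6698
28.7191 11.3750
40.4971 18.0162 5.1965
53.0356 27.5841 9.1634 1.4584
63.6780 40.4971 15.7335 2.9887 0.0000
72.7110 53.0356 26.0023 6.1250 0.0000 0.0000
80.3780 63.6780 40.4971 12.5524 0.0000 0.0000 0.0000
86.8855 72.7110 53.0356 25.7245 0.0000 0.0000 0.0000 0.0000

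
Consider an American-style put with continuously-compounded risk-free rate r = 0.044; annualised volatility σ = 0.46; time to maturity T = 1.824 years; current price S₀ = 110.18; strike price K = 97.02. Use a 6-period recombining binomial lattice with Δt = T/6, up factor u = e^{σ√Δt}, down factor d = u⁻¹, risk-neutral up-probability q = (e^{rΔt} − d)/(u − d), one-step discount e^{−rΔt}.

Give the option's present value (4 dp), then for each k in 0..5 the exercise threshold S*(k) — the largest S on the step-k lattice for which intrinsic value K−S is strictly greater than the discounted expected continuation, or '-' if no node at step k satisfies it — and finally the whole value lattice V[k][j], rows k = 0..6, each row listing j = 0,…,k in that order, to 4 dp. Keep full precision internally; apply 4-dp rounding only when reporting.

price = 16.2206
boundary = - - - 51.4822 39.9492 51.4822
tree:
16.2206
23.7222 7.9983
33.5545 13.0171 2.4145
45.5378 20.6424 4.5584 0.0000
57.0708 31.5461 8.6061 0.0000 0.0000
66.0201 45.5378 16.2479 0.0000 0.0000 0.0000
72.9647 57.0708 30.6754 0.0000 0.0000 0.0000 0.0000

params: Δt=0.30400 u=1.28869 d=0.77598 q=0.46320 e^(-rΔt)=0.98671
t_6 payoffs: 72.9647 57.0708 30.6754 0.0000 0.0000 0.0000 0.0000
t_5: node(5,0) S=30.9999 payoff=66.0201 vs cont=64.7310 → 66.0201 [stop]  node(5,1) S=51.4822 payoff=45.5378 vs cont=44.2487 → 45.5378 [stop]  node(5,2) S=85.4977 payoff=11.5223 vs cont=16.2479 → 16.2479 [wait]  node(5,3) S=141.9879 payoff=0.0000 vs cont=0.0000 → 0.0000 [wait]  node(5,4) S=235.8026 payoff=0.0000 vs cont=0.0000 → 0.0000 [wait]  node(5,5) S=391.6027 payoff=0.0000 vs cont=0.0000 → 0.0000 [wait]  ⇒ S*(5)=51.4822
t_4: node(4,0) S=39.9492 payoff=57.0708 vs cont=55.7817 → 57.0708 [stop]  node(4,1) S=66.3446 payoff=30.6754 vs cont=31.5461 → 31.5461 [wait]  node(4,2) S=110.1800 payoff=0.0000 vs cont=8.6061 → 8.6061 [wait]  node(4,3) S=182.9784 payoff=0.0000 vs cont=0.0000 → 0.0000 [wait]  node(4,4) S=303.8765 payoff=0.0000 vs cont=0.0000 → 0.0000 [wait]  ⇒ S*(4)=39.9492
t_3: node(3,0) S=51.4822 payoff=45.5378 vs cont=44.6466 → 45.5378 [stop]  node(3,1) S=85.4977 payoff=11.5223 vs cont=20.6424 → 20.6424 [wait]  node(3,2) S=141.9879 payoff=0.0000 vs cont=4.5584 → 4.5584 [wait]  node(3,3) S=235.8026 payoff=0.0000 vs cont=0.0000 → 0.0000 [wait]  ⇒ S*(3)=51.4822
t_2: node(2,0) S=66.3446 payoff=30.6754 vs cont=33.5545 → 33.5545 [wait]  node(2,1) S=110.1800 payoff=0.0000 vs cont=13.0171 → 13.0171 [wait]  node(2,2) S=182.9784 payoff=0.0000 vs cont=2.4145 → 2.4145 [wait]  ⇒ S*(2)=-
t_1: node(1,0) S=85.4977 payoff=11.5223 vs cont=23.7222 → 23.7222 [wait]  node(1,1) S=141.9879 payoff=0.0000 vs cont=7.9983 → 7.9983 [wait]  ⇒ S*(1)=-
t_0: node(0,0) S=110.1800 payoff=0.0000 vs cont=16.2206 → 16.2206 [wait]  ⇒ S*(0)=-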